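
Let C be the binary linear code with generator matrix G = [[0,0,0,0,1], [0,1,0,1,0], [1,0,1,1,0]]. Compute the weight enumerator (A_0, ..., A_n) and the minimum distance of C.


Weight distribution: A_0 = 1, A_1 = 1, A_2 = 1, A_3 = 3, A_4 = 2. Minimum distance d = 1.

Enumerate all 2^3 = 8 messages m ∈ F_2^3.
For each, compute codeword c = mG in F_2^5, then tally its weight.
  m = 000 → c = 00000, weight = 0.
  m = 100 → c = 00001, weight = 1.
  m = 010 → c = 01010, weight = 2.
  m = 110 → c = 01011, weight = 3.
  m = 001 → c = 10110, weight = 3.
  m = 101 → c = 10111, weight = 4.
  m = 011 → c = 11100, weight = 3.
  m = 111 → c = 11101, weight = 4.
Tally weights:
  weight 0: 1 codewords.
  weight 1: 1 codewords.
  weight 2: 1 codewords.
  weight 3: 3 codewords.
  weight 4: 2 codewords.
Minimum distance d = smallest w > 0 with A_w > 0 = 1.
Sanity: Σ A_w = 8 = 2^3 = 8 ✓.


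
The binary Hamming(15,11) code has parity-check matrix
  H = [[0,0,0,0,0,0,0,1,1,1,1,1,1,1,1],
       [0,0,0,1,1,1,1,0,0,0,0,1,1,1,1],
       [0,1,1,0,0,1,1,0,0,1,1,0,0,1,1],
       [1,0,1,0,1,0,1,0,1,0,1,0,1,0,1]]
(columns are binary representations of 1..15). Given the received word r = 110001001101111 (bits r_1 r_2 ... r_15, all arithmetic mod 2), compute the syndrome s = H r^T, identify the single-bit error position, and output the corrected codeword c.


s = (0, 1, 1, 0)^T, error position = 6, corrected codeword c = 110000001101111

Compute s = H r^T mod 2 one row at a time:
  s_1 = 0 + 1 + 1 + 0 + 1 + 1 + 1 + 1 = 6 ≡ 0 (mod 2).
  s_2 = 0 + 0 + 1 + 0 + 1 + 1 + 1 + 1 = 5 ≡ 1 (mod 2).
  s_3 = 1 + 0 + 1 + 0 + 1 + 0 + 1 + 1 = 5 ≡ 1 (mod 2).
  s_4 = 1 + 0 + 0 + 0 + 1 + 0 + 1 + 1 = 4 ≡ 0 (mod 2).
s = (0, 1, 1, 0)^T — this equals column 6 of H (binary 0110), so error is at position 6.
Correct: flip bit 6 of r = 110001001101111 to get c = 110000001101111.


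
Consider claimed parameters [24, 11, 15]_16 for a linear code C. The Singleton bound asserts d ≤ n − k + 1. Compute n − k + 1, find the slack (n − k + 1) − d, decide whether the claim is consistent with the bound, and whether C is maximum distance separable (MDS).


Singleton RHS = n − k + 1 = 14, slack = -1, bound violated (no such code; not MDS).

Singleton bound: d ≤ n − k + 1.
Here n = 24, k = 11, so n − k + 1 = 14.
Given d = 15, check d ≤ 14: NO.
Slack = (n − k + 1) − d = -1.
The slack is negative: d = 15 exceeds n − k + 1 = 14 by 1, so the Singleton bound is violated and no linear [24, 11, 15]_16 code can exist. In particular it is not MDS (MDS requires d = n − k + 1 exactly).
Description: the claimed parameters are [24, 11, 15]_16; such a code would be impossible (violates the Singleton bound).


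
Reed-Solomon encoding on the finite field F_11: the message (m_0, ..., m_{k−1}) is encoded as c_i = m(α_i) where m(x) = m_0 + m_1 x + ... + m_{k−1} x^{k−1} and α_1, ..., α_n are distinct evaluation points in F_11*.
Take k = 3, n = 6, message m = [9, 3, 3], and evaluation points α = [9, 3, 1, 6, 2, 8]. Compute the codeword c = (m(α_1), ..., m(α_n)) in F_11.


c = [4, 1, 4, 3, 5, 5]

Message polynomial: m(x) = 9 + 3·x + 3·x^2 (mod 11).
For each evaluation point α_i, compute m(α_i) mod 11:
  α_1 = 9: Horner steps 3 → 8 → 4, so m(9) = 4.
  α_2 = 3: Horner steps 3 → 1 → 1, so m(3) = 1.
  α_3 = 1: Horner steps 3 → 6 → 4, so m(1) = 4.
  α_4 = 6: Horner steps 3 → 10 → 3, so m(6) = 3.
  α_5 = 2: Horner steps 3 → 9 → 5, so m(2) = 5.
  α_6 = 8: Horner steps 3 → 5 → 5, so m(8) = 5.
Codeword c = [4, 1, 4, 3, 5, 5] ∈ F_11^6.


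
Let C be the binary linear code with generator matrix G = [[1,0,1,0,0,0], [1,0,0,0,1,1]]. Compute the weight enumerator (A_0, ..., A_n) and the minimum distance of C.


Weight distribution: A_0 = 1, A_2 = 1, A_3 = 2. Minimum distance d = 2.

Enumerate all 2^2 = 4 messages m ∈ F_2^2.
For each, compute codeword c = mG in F_2^6, then tally its weight.
  m = 00 → c = 000000, weight = 0.
  m = 10 → c = 101000, weight = 2.
  m = 01 → c = 100011, weight = 3.
  m = 11 → c = 001011, weight = 3.
Tally weights:
  weight 0: 1 codewords.
  weight 2: 1 codewords.
  weight 3: 2 codewords.
Minimum distance d = smallest w > 0 with A_w > 0 = 2.
Sanity: Σ A_w = 4 = 2^2 = 4 ✓.


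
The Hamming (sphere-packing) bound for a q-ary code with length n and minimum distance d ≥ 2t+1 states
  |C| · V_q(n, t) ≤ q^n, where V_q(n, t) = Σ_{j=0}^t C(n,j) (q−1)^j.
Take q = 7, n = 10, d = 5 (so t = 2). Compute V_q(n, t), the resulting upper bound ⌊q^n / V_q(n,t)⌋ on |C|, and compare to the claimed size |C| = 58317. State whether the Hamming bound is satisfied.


V_q(n, t) = 1681, q^n = 282475249, Hamming bound = 168040, |C| = 58317 ≤ bound (satisfied).

Step 1: Compute V_q(n, t) = Σ_{j=0}^2 C(n, j) (q−1)^j.
  j = 0: C(10,0)·(6)^0 = 1·1 = 1.
  j = 1: C(10,1)·(6)^1 = 10·6 = 60.
  j = 2: C(10,2)·(6)^2 = 45·36 = 1620.
  V_q(n, t) = 1 + 60 + 1620 = 1681.
Step 2: q^n = 7^10 = 282475249.
Step 3: Hamming bound ⌊q^n / V_q(n,t)⌋ = ⌊282475249/1681⌋ = 168040.
Step 4: Compare |C| = 58317 to 168040: satisfied.
The claimed |C| lies below the Hamming bound.


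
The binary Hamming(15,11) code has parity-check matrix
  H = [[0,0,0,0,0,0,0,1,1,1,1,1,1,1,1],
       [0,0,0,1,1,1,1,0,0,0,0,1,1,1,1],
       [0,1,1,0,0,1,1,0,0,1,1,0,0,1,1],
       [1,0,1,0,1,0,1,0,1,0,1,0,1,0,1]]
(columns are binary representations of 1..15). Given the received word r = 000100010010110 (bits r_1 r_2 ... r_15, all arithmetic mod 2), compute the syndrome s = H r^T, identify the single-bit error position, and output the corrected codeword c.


s = (0, 1, 0, 0)^T, error position = 4, corrected codeword c = 000000010010110

Compute s = H r^T mod 2 one row at a time:
  s_1 = 1 + 0 + 0 + 1 + 0 + 1 + 1 + 0 = 4 ≡ 0 (mod 2).
  s_2 = 1 + 0 + 0 + 0 + 0 + 1 + 1 + 0 = 3 ≡ 1 (mod 2).
  s_3 = 0 + 0 + 0 + 0 + 0 + 1 + 1 + 0 = 2 ≡ 0 (mod 2).
  s_4 = 0 + 0 + 0 + 0 + 0 + 1 + 1 + 0 = 2 ≡ 0 (mod 2).
s = (0, 1, 0, 0)^T — this equals column 4 of H (binary 0100), so error is at position 4.
Correct: flip bit 4 of r = 000100010010110 to get c = 000000010010110.


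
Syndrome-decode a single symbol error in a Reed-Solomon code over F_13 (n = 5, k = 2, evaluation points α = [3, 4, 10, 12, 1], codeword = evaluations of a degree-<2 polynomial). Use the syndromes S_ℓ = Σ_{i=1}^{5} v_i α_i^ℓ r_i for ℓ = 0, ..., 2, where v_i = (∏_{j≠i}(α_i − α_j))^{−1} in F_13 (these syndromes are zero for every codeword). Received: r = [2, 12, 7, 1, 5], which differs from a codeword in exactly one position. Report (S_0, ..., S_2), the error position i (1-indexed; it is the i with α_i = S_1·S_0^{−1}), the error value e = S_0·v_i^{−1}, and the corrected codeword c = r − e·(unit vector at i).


S = (4, 4, 4), error at position 5, error magnitude e = 10, c = [2, 12, 7, 1, 8].

Step 1: column multipliers v_i = (∏_{j≠i}(α_i − α_j))^{−1} mod 13.
  i = 1 (α = 3): (3−4)(3−10)(3−12)(3−1) = (−1)·(−7)·(−9)·2 = −126 ≡ 4, so v_1 = 4^{−1} = 10 (mod 13).
  i = 2 (α = 4): (4−3)(4−10)(4−12)(4−1) = 1·(−6)·(−8)·3 = 144 ≡ 1, so v_2 = 1^{−1} = 1 (mod 13).
  i = 3 (α = 10): (10−3)(10−4)(10−12)(10−1) = 7·6·(−2)·9 = −756 ≡ 11, so v_3 = 11^{−1} = 6 (mod 13).
  i = 4 (α = 12): (12−3)(12−4)(12−10)(12−1) = 9·8·2·11 = 1584 ≡ 11, so v_4 = 11^{−1} = 6 (mod 13).
  i = 5 (α = 1): (1−3)(1−4)(1−10)(1−12) = (−2)·(−3)·(−9)·(−11) = 594 ≡ 9, so v_5 = 9^{−1} = 3 (mod 13).
  v = [10, 1, 6, 6, 3].
Step 2: syndromes of r = [2, 12, 7, 1, 5] (all sums mod 13).
  S_0 = Σ v_i r_i = 10·2 + 1·12 + 6·7 + 6·1 + 3·5 = 95 ≡ 4.
  S_1 = Σ v_i α_i r_i = 10·3·2 + 1·4·12 + 6·10·7 + 6·12·1 + 3·1·5 = 615 ≡ 4.
  α_i^2 mod 13 = [9, 3, 9, 1, 1].
  S_2 = Σ v_i α_i^2 r_i = 10·9·2 + 1·3·12 + 6·9·7 + 6·1·1 + 3·1·5 = 615 ≡ 4.
  S = (4, 4, 4) ≠ 0, so r is not a codeword (an error is present).
Step 3: locate the error. For a single error e at position i, S_ℓ = v_i·e·α_i^ℓ, so α_err = S_1/S_0.
  S_0^{−1} = 4^{−1} = 10 (mod 13), so α_err = 4·10 = 40 ≡ 1 = α_5. Error position i = 5.
  Consistency check: S_2/S_1 = 4·10 = 40 ≡ 1 = α_err ✓ (single-error assumption holds).
Step 4: error magnitude e = S_0/v_5 = S_0·∏_{j≠5}(α_5 − α_j) = 4·9 = 36 ≡ 10 (mod 13).
Step 5: correct position 5: c_5 = r_5 − e = 5 − 10 ≡ 8 (mod 13). Hence c = [2, 12, 7, 1, 8].
  Check: interpolating c through the α_i gives m(x) = 11 + 10·x (degree < 2) with m(α_i) = c_i for every i, so c is indeed a codeword.


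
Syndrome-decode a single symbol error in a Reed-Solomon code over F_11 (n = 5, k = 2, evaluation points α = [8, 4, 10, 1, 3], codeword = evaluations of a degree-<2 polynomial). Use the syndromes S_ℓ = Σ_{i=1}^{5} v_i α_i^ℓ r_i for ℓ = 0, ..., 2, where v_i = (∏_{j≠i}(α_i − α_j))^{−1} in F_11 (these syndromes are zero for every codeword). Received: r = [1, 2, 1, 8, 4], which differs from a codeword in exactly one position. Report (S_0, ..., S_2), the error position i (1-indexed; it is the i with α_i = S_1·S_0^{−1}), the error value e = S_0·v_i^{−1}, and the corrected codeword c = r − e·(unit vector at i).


S = (3, 2, 5), error at position 1, error magnitude e = 7, c = [5, 2, 1, 8, 4].

Step 1: column multipliers v_i = (∏_{j≠i}(α_i − α_j))^{−1} mod 11.
  i = 1 (α = 8): (8−4)(8−10)(8−1)(8−3) = 4·(−2)·7·5 = −280 ≡ 6, so v_1 = 6^{−1} = 2 (mod 11).
  i = 2 (α = 4): (4−8)(4−10)(4−1)(4−3) = (−4)·(−6)·3·1 = 72 ≡ 6, so v_2 = 6^{−1} = 2 (mod 11).
  i = 3 (α = 10): (10−8)(10−4)(10−1)(10−3) = 2·6·9·7 = 756 ≡ 8, so v_3 = 8^{−1} = 7 (mod 11).
  i = 4 (α = 1): (1−8)(1−4)(1−10)(1−3) = (−7)·(−3)·(−9)·(−2) = 378 ≡ 4, so v_4 = 4^{−1} = 3 (mod 11).
  i = 5 (α = 3): (3−8)(3−4)(3−10)(3−1) = (−5)·(−1)·(−7)·2 = −70 ≡ 7, so v_5 = 7^{−1} = 8 (mod 11).
  v = [2, 2, 7, 3, 8].
Step 2: syndromes of r = [1, 2, 1, 8, 4] (all sums mod 11).
  S_0 = Σ v_i r_i = 2·1 + 2·2 + 7·1 + 3·8 + 8·4 = 69 ≡ 3.
  S_1 = Σ v_i α_i r_i = 2·8·1 + 2·4·2 + 7·10·1 + 3·1·8 + 8·3·4 = 222 ≡ 2.
  α_i^2 mod 11 = [9, 5, 1, 1, 9].
  S_2 = Σ v_i α_i^2 r_i = 2·9·1 + 2·5·2 + 7·1·1 + 3·1·8 + 8·9·4 = 357 ≡ 5.
  S = (3, 2, 5) ≠ 0, so r is not a codeword (an error is present).
Step 3: locate the error. For a single error e at position i, S_ℓ = v_i·e·α_i^ℓ, so α_err = S_1/S_0.
  S_0^{−1} = 3^{−1} = 4 (mod 11), so α_err = 2·4 = 8 ≡ 8 = α_1. Error position i = 1.
  Consistency check: S_2/S_1 = 5·6 = 30 ≡ 8 = α_err ✓ (single-error assumption holds).
Step 4: error magnitude e = S_0/v_1 = S_0·∏_{j≠1}(α_1 − α_j) = 3·6 = 18 ≡ 7 (mod 11).
Step 5: correct position 1: c_1 = r_1 − e = 1 − 7 ≡ 5 (mod 11). Hence c = [5, 2, 1, 8, 4].
  Check: interpolating c through the α_i gives m(x) = 10 + 9·x (degree < 2) with m(α_i) = c_i for every i, so c is indeed a codeword.


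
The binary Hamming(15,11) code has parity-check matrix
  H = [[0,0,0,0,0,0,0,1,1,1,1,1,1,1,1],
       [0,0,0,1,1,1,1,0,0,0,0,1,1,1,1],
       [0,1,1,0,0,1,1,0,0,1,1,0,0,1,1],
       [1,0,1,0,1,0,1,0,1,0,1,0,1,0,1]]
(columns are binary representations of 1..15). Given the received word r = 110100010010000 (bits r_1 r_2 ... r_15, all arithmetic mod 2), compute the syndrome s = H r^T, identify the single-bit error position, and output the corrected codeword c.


s = (0, 1, 0, 0)^T, error position = 4, corrected codeword c = 110000010010000

Compute s = H r^T mod 2 one row at a time:
  s_1 = 1 + 0 + 0 + 1 + 0 + 0 + 0 + 0 = 2 ≡ 0 (mod 2).
  s_2 = 1 + 0 + 0 + 0 + 0 + 0 + 0 + 0 = 1 ≡ 1 (mod 2).
  s_3 = 1 + 0 + 0 + 0 + 0 + 1 + 0 + 0 = 2 ≡ 0 (mod 2).
  s_4 = 1 + 0 + 0 + 0 + 0 + 1 + 0 + 0 = 2 ≡ 0 (mod 2).
s = (0, 1, 0, 0)^T — this equals column 4 of H (binary 0100), so error is at position 4.
Correct: flip bit 4 of r = 110100010010000 to get c = 110000010010000.


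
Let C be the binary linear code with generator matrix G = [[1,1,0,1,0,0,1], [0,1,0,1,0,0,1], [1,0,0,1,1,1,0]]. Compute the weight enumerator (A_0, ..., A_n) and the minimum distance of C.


Weight distribution: A_0 = 1, A_1 = 1, A_3 = 2, A_4 = 3, A_5 = 1. Minimum distance d = 1.

Enumerate all 2^3 = 8 messages m ∈ F_2^3.
For each, compute codeword c = mG in F_2^7, then tally its weight.
  m = 000 → c = 0000000, weight = 0.
  m = 100 → c = 1101001, weight = 4.
  m = 010 → c = 0101001, weight = 3.
  m = 110 → c = 1000000, weight = 1.
  m = 001 → c = 1001110, weight = 4.
  m = 101 → c = 0100111, weight = 4.
  m = 011 → c = 1100111, weight = 5.
  m = 111 → c = 0001110, weight = 3.
Tally weights:
  weight 0: 1 codewords.
  weight 1: 1 codewords.
  weight 3: 2 codewords.
  weight 4: 3 codewords.
  weight 5: 1 codewords.
Minimum distance d = smallest w > 0 with A_w > 0 = 1.
Sanity: Σ A_w = 8 = 2^3 = 8 ✓.


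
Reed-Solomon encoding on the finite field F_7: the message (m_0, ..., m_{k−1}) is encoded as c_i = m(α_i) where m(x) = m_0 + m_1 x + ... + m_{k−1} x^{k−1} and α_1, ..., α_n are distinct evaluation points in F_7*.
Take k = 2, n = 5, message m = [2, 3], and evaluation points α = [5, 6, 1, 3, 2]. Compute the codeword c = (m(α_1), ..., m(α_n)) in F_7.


c = [3, 6, 5, 4, 1]

Message polynomial: m(x) = 2 + 3·x (mod 7).
For each evaluation point α_i, compute m(α_i) mod 7:
  α_1 = 5: Horner steps 3 → 3, so m(5) = 3.
  α_2 = 6: Horner steps 3 → 6, so m(6) = 6.
  α_3 = 1: Horner steps 3 → 5, so m(1) = 5.
  α_4 = 3: Horner steps 3 → 4, so m(3) = 4.
  α_5 = 2: Horner steps 3 → 1, so m(2) = 1.
Codeword c = [3, 6, 5, 4, 1] ∈ F_7^5.


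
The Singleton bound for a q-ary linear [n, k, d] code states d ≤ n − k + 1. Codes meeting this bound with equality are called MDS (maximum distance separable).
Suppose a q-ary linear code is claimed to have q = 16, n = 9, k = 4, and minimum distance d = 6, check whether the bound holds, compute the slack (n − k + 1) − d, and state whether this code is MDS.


Singleton RHS = n − k + 1 = 6, slack = 0, bound satisfied, MDS.

Singleton bound: d ≤ n − k + 1.
Here n = 9, k = 4, so n − k + 1 = 6.
Given d = 6, check d ≤ 6: YES.
Slack = (n − k + 1) − d = 0.
The code is MDS (slack = 0).
Description: the claimed parameters are [9, 4, 6]_16; such a code would be MDS (meets Singleton bound).


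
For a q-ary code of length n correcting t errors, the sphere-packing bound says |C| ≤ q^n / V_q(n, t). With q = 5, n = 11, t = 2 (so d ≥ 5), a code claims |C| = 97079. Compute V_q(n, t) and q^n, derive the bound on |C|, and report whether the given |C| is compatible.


V_q(n, t) = 925, q^n = 48828125, Hamming bound = 52787, |C| = 97079 > bound (violated).

Step 1: Compute V_q(n, t) = Σ_{j=0}^2 C(n, j) (q−1)^j.
  j = 0: C(11,0)·(4)^0 = 1·1 = 1.
  j = 1: C(11,1)·(4)^1 = 11·4 = 44.
  j = 2: C(11,2)·(4)^2 = 55·16 = 880.
  V_q(n, t) = 1 + 44 + 880 = 925.
Step 2: q^n = 5^11 = 48828125.
Step 3: Hamming bound ⌊q^n / V_q(n,t)⌋ = ⌊48828125/925⌋ = 52787.
Step 4: Compare |C| = 97079 to 52787: violated.
The claimed |C| lies above the Hamming bound, so no 5-ary code of length 11 with d ≥ 5 can have 97079 codewords.


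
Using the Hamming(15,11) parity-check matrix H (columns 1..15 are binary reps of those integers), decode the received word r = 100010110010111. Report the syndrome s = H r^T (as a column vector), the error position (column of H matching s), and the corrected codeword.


s = (1, 1, 0, 0)^T, error position = 12, corrected codeword c = 100010110011111

Compute s = H r^T mod 2 one row at a time:
  s_1 = 1 + 0 + 0 + 1 + 0 + 1 + 1 + 1 = 5 ≡ 1 (mod 2).
  s_2 = 0 + 1 + 0 + 1 + 0 + 1 + 1 + 1 = 5 ≡ 1 (mod 2).
  s_3 = 0 + 0 + 0 + 1 + 0 + 1 + 1 + 1 = 4 ≡ 0 (mod 2).
  s_4 = 1 + 0 + 1 + 1 + 0 + 1 + 1 + 1 = 6 ≡ 0 (mod 2).
s = (1, 1, 0, 0)^T — this equals column 12 of H (binary 1100), so error is at position 12.
Correct: flip bit 12 of r = 100010110010111 to get c = 100010110011111.


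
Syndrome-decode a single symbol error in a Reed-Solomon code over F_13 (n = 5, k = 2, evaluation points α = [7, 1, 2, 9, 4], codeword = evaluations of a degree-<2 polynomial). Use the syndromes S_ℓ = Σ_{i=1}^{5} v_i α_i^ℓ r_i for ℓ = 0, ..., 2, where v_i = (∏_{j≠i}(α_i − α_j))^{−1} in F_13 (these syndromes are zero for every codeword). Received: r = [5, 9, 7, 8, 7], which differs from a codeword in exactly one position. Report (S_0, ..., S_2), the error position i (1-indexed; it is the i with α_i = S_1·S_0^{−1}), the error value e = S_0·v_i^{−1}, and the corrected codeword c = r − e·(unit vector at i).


S = (2, 4, 8), error at position 3, error magnitude e = 3, c = [5, 9, 4, 8, 7].

Step 1: column multipliers v_i = (∏_{j≠i}(α_i − α_j))^{−1} mod 13.
  i = 1 (α = 7): (7−1)(7−2)(7−9)(7−4) = 6·5·(−2)·3 = −180 ≡ 2, so v_1 = 2^{−1} = 7 (mod 13).
  i = 2 (α = 1): (1−7)(1−2)(1−9)(1−4) = (−6)·(−1)·(−8)·(−3) = 144 ≡ 1, so v_2 = 1^{−1} = 1 (mod 13).
  i = 3 (α = 2): (2−7)(2−1)(2−9)(2−4) = (−5)·1·(−7)·(−2) = −70 ≡ 8, so v_3 = 8^{−1} = 5 (mod 13).
  i = 4 (α = 9): (9−7)(9−1)(9−2)(9−4) = 2·8·7·5 = 560 ≡ 1, so v_4 = 1^{−1} = 1 (mod 13).
  i = 5 (α = 4): (4−7)(4−1)(4−2)(4−9) = (−3)·3·2·(−5) = 90 ≡ 12, so v_5 = 12^{−1} = 12 (mod 13).
  v = [7, 1, 5, 1, 12].
Step 2: syndromes of r = [5, 9, 7, 8, 7] (all sums mod 13).
  S_0 = Σ v_i r_i = 7·5 + 1·9 + 5·7 + 1·8 + 12·7 = 171 ≡ 2.
  S_1 = Σ v_i α_i r_i = 7·7·5 + 1·1·9 + 5·2·7 + 1·9·8 + 12·4·7 = 732 ≡ 4.
  α_i^2 mod 13 = [10, 1, 4, 3, 3].
  S_2 = Σ v_i α_i^2 r_i = 7·10·5 + 1·1·9 + 5·4·7 + 1·3·8 + 12·3·7 = 775 ≡ 8.
  S = (2, 4, 8) ≠ 0, so r is not a codeword (an error is present).
Step 3: locate the error. For a single error e at position i, S_ℓ = v_i·e·α_i^ℓ, so α_err = S_1/S_0.
  S_0^{−1} = 2^{−1} = 7 (mod 13), so α_err = 4·7 = 28 ≡ 2 = α_3. Error position i = 3.
  Consistency check: S_2/S_1 = 8·10 = 80 ≡ 2 = α_err ✓ (single-error assumption holds).
Step 4: error magnitude e = S_0/v_3 = S_0·∏_{j≠3}(α_3 − α_j) = 2·8 = 16 ≡ 3 (mod 13).
Step 5: correct position 3: c_3 = r_3 − e = 7 − 3 ≡ 4 (mod 13). Hence c = [5, 9, 4, 8, 7].
  Check: interpolating c through the α_i gives m(x) = 1 + 8·x (degree < 2) with m(α_i) = c_i for every i, so c is indeed a codeword.


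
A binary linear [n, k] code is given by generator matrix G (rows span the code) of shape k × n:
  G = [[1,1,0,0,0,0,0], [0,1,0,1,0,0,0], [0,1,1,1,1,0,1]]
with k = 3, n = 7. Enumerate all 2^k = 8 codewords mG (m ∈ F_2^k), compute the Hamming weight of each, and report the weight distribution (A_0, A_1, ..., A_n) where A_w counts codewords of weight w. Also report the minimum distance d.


Weight distribution: A_0 = 1, A_2 = 3, A_3 = 1, A_5 = 3. Minimum distance d = 2.

Enumerate all 2^3 = 8 messages m ∈ F_2^3.
For each, compute codeword c = mG in F_2^7, then tally its weight.
  m = 000 → c = 0000000, weight = 0.
  m = 100 → c = 1100000, weight = 2.
  m = 010 → c = 0101000, weight = 2.
  m = 110 → c = 1001000, weight = 2.
  m = 001 → c = 0111101, weight = 5.
  m = 101 → c = 1011101, weight = 5.
  m = 011 → c = 0010101, weight = 3.
  m = 111 → c = 1110101, weight = 5.
Tally weights:
  weight 0: 1 codewords.
  weight 2: 3 codewords.
  weight 3: 1 codewords.
  weight 5: 3 codewords.
Minimum distance d = smallest w > 0 with A_w > 0 = 2.
Sanity: Σ A_w = 8 = 2^3 = 8 ✓.


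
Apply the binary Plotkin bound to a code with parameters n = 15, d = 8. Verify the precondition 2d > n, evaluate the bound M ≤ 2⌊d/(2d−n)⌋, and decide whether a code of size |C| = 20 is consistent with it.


Plotkin bound M ≤ 16; given |C| = 20 > bound (violated).

Check applicability: 2d = 16, n = 15.
2d − n = 1 > 0, so Plotkin applies.
Compute d/(2d−n) = 8/1 ≈ 8.0000.
⌊d/(2d−n)⌋ = 8.
Plotkin bound: M ≤ 2·8 = 16.
Given |C| = 20, check: VIOLATED.
This |C| is above the Plotkin bound, so no binary code with n = 15, d = 8 and 20 codewords exists.


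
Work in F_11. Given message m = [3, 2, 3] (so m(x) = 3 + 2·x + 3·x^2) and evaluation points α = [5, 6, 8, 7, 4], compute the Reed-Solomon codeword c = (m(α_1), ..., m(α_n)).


c = [0, 2, 2, 10, 4]

Message polynomial: m(x) = 3 + 2·x + 3·x^2 (mod 11).
For each evaluation point α_i, compute m(α_i) mod 11:
  α_1 = 5: Horner steps 3 → 6 → 0, so m(5) = 0.
  α_2 = 6: Horner steps 3 → 9 → 2, so m(6) = 2.
  α_3 = 8: Horner steps 3 → 4 → 2, so m(8) = 2.
  α_4 = 7: Horner steps 3 → 1 → 10, so m(7) = 10.
  α_5 = 4: Horner steps 3 → 3 → 4, so m(4) = 4.
Codeword c = [0, 2, 2, 10, 4] ∈ F_11^5.


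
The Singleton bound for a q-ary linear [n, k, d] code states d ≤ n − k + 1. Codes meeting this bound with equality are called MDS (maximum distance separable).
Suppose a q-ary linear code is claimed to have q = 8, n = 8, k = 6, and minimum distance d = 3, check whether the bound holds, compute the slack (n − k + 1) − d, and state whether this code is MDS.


Singleton RHS = n − k + 1 = 3, slack = 0, bound satisfied, MDS.

Singleton bound: d ≤ n − k + 1.
Here n = 8, k = 6, so n − k + 1 = 3.
Given d = 3, check d ≤ 3: YES.
Slack = (n − k + 1) − d = 0.
The code is MDS (slack = 0).
Description: the claimed parameters are [8, 6, 3]_8; such a code would be MDS (meets Singleton bound).


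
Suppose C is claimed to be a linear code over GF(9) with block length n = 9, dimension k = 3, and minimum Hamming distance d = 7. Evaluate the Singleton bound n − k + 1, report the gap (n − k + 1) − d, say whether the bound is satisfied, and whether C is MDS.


Singleton RHS = n − k + 1 = 7, slack = 0, bound satisfied, MDS.

Singleton bound: d ≤ n − k + 1.
Here n = 9, k = 3, so n − k + 1 = 7.
Given d = 7, check d ≤ 7: YES.
Slack = (n − k + 1) − d = 0.
The code is MDS (slack = 0).
Description: the claimed parameters are [9, 3, 7]_9; such a code would be MDS (meets Singleton bound).


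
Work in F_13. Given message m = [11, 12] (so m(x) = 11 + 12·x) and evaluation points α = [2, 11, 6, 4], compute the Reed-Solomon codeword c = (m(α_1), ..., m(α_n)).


c = [9, 0, 5, 7]

Message polynomial: m(x) = 11 + 12·x (mod 13).
For each evaluation point α_i, compute m(α_i) mod 13:
  α_1 = 2: Horner steps 12 → 9, so m(2) = 9.
  α_2 = 11: Horner steps 12 → 0, so m(11) = 0.
  α_3 = 6: Horner steps 12 → 5, so m(6) = 5.
  α_4 = 4: Horner steps 12 → 7, so m(4) = 7.
Codeword c = [9, 0, 5, 7] ∈ F_13^4.


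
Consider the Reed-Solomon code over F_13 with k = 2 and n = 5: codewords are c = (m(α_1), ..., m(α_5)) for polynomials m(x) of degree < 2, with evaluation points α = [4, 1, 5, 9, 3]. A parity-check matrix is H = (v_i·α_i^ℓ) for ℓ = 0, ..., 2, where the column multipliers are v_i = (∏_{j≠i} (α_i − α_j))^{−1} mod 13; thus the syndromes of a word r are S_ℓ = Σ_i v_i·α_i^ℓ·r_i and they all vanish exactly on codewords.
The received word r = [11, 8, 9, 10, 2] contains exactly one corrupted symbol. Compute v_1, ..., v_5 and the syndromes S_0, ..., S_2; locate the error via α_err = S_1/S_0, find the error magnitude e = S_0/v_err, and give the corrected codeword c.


S = (6, 11, 5), error at position 1, error magnitude e = 12, c = [12, 8, 9, 10, 2].

Step 1: column multipliers v_i = (∏_{j≠i}(α_i − α_j))^{−1} mod 13.
  i = 1 (α = 4): (4−1)(4−5)(4−9)(4−3) = 3·(−1)·(−5)·1 = 15 ≡ 2, so v_1 = 2^{−1} = 7 (mod 13).
  i = 2 (α = 1): (1−4)(1−5)(1−9)(1−3) = (−3)·(−4)·(−8)·(−2) = 192 ≡ 10, so v_2 = 10^{−1} = 4 (mod 13).
  i = 3 (α = 5): (5−4)(5−1)(5−9)(5−3) = 1·4·(−4)·2 = −32 ≡ 7, so v_3 = 7^{−1} = 2 (mod 13).
  i = 4 (α = 9): (9−4)(9−1)(9−5)(9−3) = 5·8·4·6 = 960 ≡ 11, so v_4 = 11^{−1} = 6 (mod 13).
  i = 5 (α = 3): (3−4)(3−1)(3−5)(3−9) = (−1)·2·(−2)·(−6) = −24 ≡ 2, so v_5 = 2^{−1} = 7 (mod 13).
  v = [7, 4, 2, 6, 7].
Step 2: syndromes of r = [11, 8, 9, 10, 2] (all sums mod 13).
  S_0 = Σ v_i r_i = 7·11 + 4·8 + 2·9 + 6·10 + 7·2 = 201 ≡ 6.
  S_1 = Σ v_i α_i r_i = 7·4·11 + 4·1·8 + 2·5·9 + 6·9·10 + 7·3·2 = 1012 ≡ 11.
  α_i^2 mod 13 = [3, 1, 12, 3, 9].
  S_2 = Σ v_i α_i^2 r_i = 7·3·11 + 4·1·8 + 2·12·9 + 6·3·10 + 7·9·2 = 785 ≡ 5.
  S = (6, 11, 5) ≠ 0, so r is not a codeword (an error is present).
Step 3: locate the error. For a single error e at position i, S_ℓ = v_i·e·α_i^ℓ, so α_err = S_1/S_0.
  S_0^{−1} = 6^{−1} = 11 (mod 13), so α_err = 11·11 = 121 ≡ 4 = α_1. Error position i = 1.
  Consistency check: S_2/S_1 = 5·6 = 30 ≡ 4 = α_err ✓ (single-error assumption holds).
Step 4: error magnitude e = S_0/v_1 = S_0·∏_{j≠1}(α_1 − α_j) = 6·2 = 12 ≡ 12 (mod 13).
Step 5: correct position 1: c_1 = r_1 − e = 11 − 12 ≡ 12 (mod 13). Hence c = [12, 8, 9, 10, 2].
  Check: interpolating c through the α_i gives m(x) = 11 + 10·x (degree < 2) with m(α_i) = c_i for every i, so c is indeed a codeword.


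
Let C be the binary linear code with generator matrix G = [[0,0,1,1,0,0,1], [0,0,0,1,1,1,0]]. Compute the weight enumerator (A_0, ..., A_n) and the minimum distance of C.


Weight distribution: A_0 = 1, A_3 = 2, A_4 = 1. Minimum distance d = 3.

Enumerate all 2^2 = 4 messages m ∈ F_2^2.
For each, compute codeword c = mG in F_2^7, then tally its weight.
  m = 00 → c = 0000000, weight = 0.
  m = 10 → c = 0011001, weight = 3.
  m = 01 → c = 0001110, weight = 3.
  m = 11 → c = 0010111, weight = 4.
Tally weights:
  weight 0: 1 codewords.
  weight 3: 2 codewords.
  weight 4: 1 codewords.
Minimum distance d = smallest w > 0 with A_w > 0 = 3.
Sanity: Σ A_w = 4 = 2^2 = 4 ✓.


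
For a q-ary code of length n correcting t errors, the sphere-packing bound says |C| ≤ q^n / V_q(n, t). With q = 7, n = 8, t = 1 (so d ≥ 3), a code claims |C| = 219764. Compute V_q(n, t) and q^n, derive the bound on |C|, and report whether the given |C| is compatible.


V_q(n, t) = 49, q^n = 5764801, Hamming bound = 117649, |C| = 219764 > bound (violated).

Step 1: Compute V_q(n, t) = Σ_{j=0}^1 C(n, j) (q−1)^j.
  j = 0: C(8,0)·(6)^0 = 1·1 = 1.
  j = 1: C(8,1)·(6)^1 = 8·6 = 48.
  V_q(n, t) = 1 + 48 = 49.
Step 2: q^n = 7^8 = 5764801.
Step 3: Hamming bound ⌊q^n / V_q(n,t)⌋ = ⌊5764801/49⌋ = 117649.
Step 4: Compare |C| = 219764 to 117649: violated.
The claimed |C| lies above the Hamming bound, so no 7-ary code of length 8 with d ≥ 3 can have 219764 codewords.


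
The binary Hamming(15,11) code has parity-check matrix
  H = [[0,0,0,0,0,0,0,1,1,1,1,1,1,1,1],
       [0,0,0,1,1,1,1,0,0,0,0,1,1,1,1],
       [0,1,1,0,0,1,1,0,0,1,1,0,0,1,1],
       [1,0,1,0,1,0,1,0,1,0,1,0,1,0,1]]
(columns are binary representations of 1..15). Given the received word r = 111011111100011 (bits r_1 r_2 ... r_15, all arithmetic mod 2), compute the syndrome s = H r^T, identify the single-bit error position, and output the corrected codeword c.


s = (1, 1, 1, 0)^T, error position = 14, corrected codeword c = 111011111100001

Compute s = H r^T mod 2 one row at a time:
  s_1 = 1 + 1 + 1 + 0 + 0 + 0 + 1 + 1 = 5 ≡ 1 (mod 2).
  s_2 = 0 + 1 + 1 + 1 + 0 + 0 + 1 + 1 = 5 ≡ 1 (mod 2).
  s_3 = 1 + 1 + 1 + 1 + 1 + 0 + 1 + 1 = 7 ≡ 1 (mod 2).
  s_4 = 1 + 1 + 1 + 1 + 1 + 0 + 0 + 1 = 6 ≡ 0 (mod 2).
s = (1, 1, 1, 0)^T — this equals column 14 of H (binary 1110), so error is at position 14.
Correct: flip bit 14 of r = 111011111100011 to get c = 111011111100001.


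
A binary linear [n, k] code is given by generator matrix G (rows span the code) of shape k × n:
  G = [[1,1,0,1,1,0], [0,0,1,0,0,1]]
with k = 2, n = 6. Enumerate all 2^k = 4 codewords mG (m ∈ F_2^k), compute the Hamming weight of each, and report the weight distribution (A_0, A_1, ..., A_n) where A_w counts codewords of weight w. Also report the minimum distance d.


Weight distribution: A_0 = 1, A_2 = 1, A_4 = 1, A_6 = 1. Minimum distance d = 2.

Enumerate all 2^2 = 4 messages m ∈ F_2^2.
For each, compute codeword c = mG in F_2^6, then tally its weight.
  m = 00 → c = 000000, weight = 0.
  m = 10 → c = 110110, weight = 4.
  m = 01 → c = 001001, weight = 2.
  m = 11 → c = 111111, weight = 6.
Tally weights:
  weight 0: 1 codewords.
  weight 2: 1 codewords.
  weight 4: 1 codewords.
  weight 6: 1 codewords.
Minimum distance d = smallest w > 0 with A_w > 0 = 2.
Sanity: Σ A_w = 4 = 2^2 = 4 ✓.


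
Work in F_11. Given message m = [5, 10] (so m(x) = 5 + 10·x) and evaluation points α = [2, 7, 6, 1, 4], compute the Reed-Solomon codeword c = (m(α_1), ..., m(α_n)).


c = [3, 9, 10, 4, 1]

Message polynomial: m(x) = 5 + 10·x (mod 11).
For each evaluation point α_i, compute m(α_i) mod 11:
  α_1 = 2: Horner steps 10 → 3, so m(2) = 3.
  α_2 = 7: Horner steps 10 → 9, so m(7) = 9.
  α_3 = 6: Horner steps 10 → 10, so m(6) = 10.
  α_4 = 1: Horner steps 10 → 4, so m(1) = 4.
  α_5 = 4: Horner steps 10 → 1, so m(4) = 1.
Codeword c = [3, 9, 10, 4, 1] ∈ F_11^5.


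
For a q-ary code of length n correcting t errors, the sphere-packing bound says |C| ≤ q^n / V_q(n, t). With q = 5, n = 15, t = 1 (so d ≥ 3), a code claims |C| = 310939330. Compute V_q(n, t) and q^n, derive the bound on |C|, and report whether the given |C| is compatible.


V_q(n, t) = 61, q^n = 30517578125, Hamming bound = 500288165, |C| = 310939330 ≤ bound (satisfied).

Step 1: Compute V_q(n, t) = Σ_{j=0}^1 C(n, j) (q−1)^j.
  j = 0: C(15,0)·(4)^0 = 1·1 = 1.
  j = 1: C(15,1)·(4)^1 = 15·4 = 60.
  V_q(n, t) = 1 + 60 = 61.
Step 2: q^n = 5^15 = 30517578125.
Step 3: Hamming bound ⌊q^n / V_q(n,t)⌋ = ⌊30517578125/61⌋ = 500288165.
Step 4: Compare |C| = 310939330 to 500288165: satisfied.
The claimed |C| lies below the Hamming bound.


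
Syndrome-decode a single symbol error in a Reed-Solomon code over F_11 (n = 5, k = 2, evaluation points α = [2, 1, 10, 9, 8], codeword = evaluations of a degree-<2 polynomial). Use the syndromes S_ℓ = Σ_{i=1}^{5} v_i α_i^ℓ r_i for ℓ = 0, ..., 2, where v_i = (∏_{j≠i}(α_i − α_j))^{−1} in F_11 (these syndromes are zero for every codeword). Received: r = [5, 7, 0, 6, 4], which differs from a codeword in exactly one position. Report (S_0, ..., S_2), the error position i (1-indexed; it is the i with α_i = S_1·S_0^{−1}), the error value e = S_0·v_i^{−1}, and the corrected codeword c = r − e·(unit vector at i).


S = (7, 8, 6), error at position 4, error magnitude e = 4, c = [5, 7, 0, 2, 4].

Step 1: column multipliers v_i = (∏_{j≠i}(α_i − α_j))^{−1} mod 11.
  i = 1 (α = 2): (2−1)(2−10)(2−9)(2−8) = 1·(−8)·(−7)·(−6) = −336 ≡ 5, so v_1 = 5^{−1} = 9 (mod 11).
  i = 2 (α = 1): (1−2)(1−10)(1−9)(1−8) = (−1)·(−9)·(−8)·(−7) = 504 ≡ 9, so v_2 = 9^{−1} = 5 (mod 11).
  i = 3 (α = 10): (10−2)(10−1)(10−9)(10−8) = 8·9·1·2 = 144 ≡ 1, so v_3 = 1^{−1} = 1 (mod 11).
  i = 4 (α = 9): (9−2)(9−1)(9−10)(9−8) = 7·8·(−1)·1 = −56 ≡ 10, so v_4 = 10^{−1} = 10 (mod 11).
  i = 5 (α = 8): (8−2)(8−1)(8−10)(8−9) = 6·7·(−2)·(−1) = 84 ≡ 7, so v_5 = 7^{−1} = 8 (mod 11).
  v = [9, 5, 1, 10, 8].
Step 2: syndromes of r = [5, 7, 0, 6, 4] (all sums mod 11).
  S_0 = Σ v_i r_i = 9·5 + 5·7 + 1·0 + 10·6 + 8·4 = 172 ≡ 7.
  S_1 = Σ v_i α_i r_i = 9·2·5 + 5·1·7 + 1·10·0 + 10·9·6 + 8·8·4 = 921 ≡ 8.
  α_i^2 mod 11 = [4, 1, 1, 4, 9].
  S_2 = Σ v_i α_i^2 r_i = 9·4·5 + 5·1·7 + 1·1·0 + 10·4·6 + 8·9·4 = 743 ≡ 6.
  S = (7, 8, 6) ≠ 0, so r is not a codeword (an error is present).
Step 3: locate the error. For a single error e at position i, S_ℓ = v_i·e·α_i^ℓ, so α_err = S_1/S_0.
  S_0^{−1} = 7^{−1} = 8 (mod 11), so α_err = 8·8 = 64 ≡ 9 = α_4. Error position i = 4.
  Consistency check: S_2/S_1 = 6·7 = 42 ≡ 9 = α_err ✓ (single-error assumption holds).
Step 4: error magnitude e = S_0/v_4 = S_0·∏_{j≠4}(α_4 − α_j) = 7·10 = 70 ≡ 4 (mod 11).
Step 5: correct position 4: c_4 = r_4 − e = 6 − 4 ≡ 2 (mod 11). Hence c = [5, 7, 0, 2, 4].
  Check: interpolating c through the α_i gives m(x) = 9 + 9·x (degree < 2) with m(α_i) = c_i for every i, so c is indeed a codeword.


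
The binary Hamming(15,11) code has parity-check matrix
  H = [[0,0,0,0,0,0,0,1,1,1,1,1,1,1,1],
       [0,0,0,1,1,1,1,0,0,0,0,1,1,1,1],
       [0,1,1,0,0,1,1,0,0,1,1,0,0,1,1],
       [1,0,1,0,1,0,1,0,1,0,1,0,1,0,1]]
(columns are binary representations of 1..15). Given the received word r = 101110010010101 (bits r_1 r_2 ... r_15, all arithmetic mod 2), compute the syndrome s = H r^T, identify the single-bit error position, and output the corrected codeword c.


s = (0, 0, 1, 0)^T, error position = 2, corrected codeword c = 111110010010101

Compute s = H r^T mod 2 one row at a time:
  s_1 = 1 + 0 + 0 + 1 + 0 + 1 + 0 + 1 = 4 ≡ 0 (mod 2).
  s_2 = 1 + 1 + 0 + 0 + 0 + 1 + 0 + 1 = 4 ≡ 0 (mod 2).
  s_3 = 0 + 1 + 0 + 0 + 0 + 1 + 0 + 1 = 3 ≡ 1 (mod 2).
  s_4 = 1 + 1 + 1 + 0 + 0 + 1 + 1 + 1 = 6 ≡ 0 (mod 2).
s = (0, 0, 1, 0)^T — this equals column 2 of H (binary 0010), so error is at position 2.
Correct: flip bit 2 of r = 101110010010101 to get c = 111110010010101.


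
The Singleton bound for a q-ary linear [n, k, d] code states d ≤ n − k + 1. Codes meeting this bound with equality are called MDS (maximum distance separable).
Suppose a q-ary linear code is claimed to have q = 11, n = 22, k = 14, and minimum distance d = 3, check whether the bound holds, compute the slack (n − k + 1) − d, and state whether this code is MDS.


Singleton RHS = n − k + 1 = 9, slack = 6, bound satisfied, not MDS.

Singleton bound: d ≤ n − k + 1.
Here n = 22, k = 14, so n − k + 1 = 9.
Given d = 3, check d ≤ 9: YES.
Slack = (n − k + 1) − d = 6.
The code is NOT MDS (slack = 6 > 0).
Description: the claimed parameters are [22, 14, 3]_11; such a code would be non-MDS.


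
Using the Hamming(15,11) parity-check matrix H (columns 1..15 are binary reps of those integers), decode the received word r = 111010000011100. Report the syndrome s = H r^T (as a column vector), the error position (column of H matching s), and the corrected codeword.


s = (1, 1, 1, 1)^T, error position = 15, corrected codeword c = 111010000011101

Compute s = H r^T mod 2 one row at a time:
  s_1 = 0 + 0 + 0 + 1 + 1 + 1 + 0 + 0 = 3 ≡ 1 (mod 2).
  s_2 = 0 + 1 + 0 + 0 + 1 + 1 + 0 + 0 = 3 ≡ 1 (mod 2).
  s_3 = 1 + 1 + 0 + 0 + 0 + 1 + 0 + 0 = 3 ≡ 1 (mod 2).
  s_4 = 1 + 1 + 1 + 0 + 0 + 1 + 1 + 0 = 5 ≡ 1 (mod 2).
s = (1, 1, 1, 1)^T — this equals column 15 of H (binary 1111), so error is at position 15.
Correct: flip bit 15 of r = 111010000011100 to get c = 111010000011101.


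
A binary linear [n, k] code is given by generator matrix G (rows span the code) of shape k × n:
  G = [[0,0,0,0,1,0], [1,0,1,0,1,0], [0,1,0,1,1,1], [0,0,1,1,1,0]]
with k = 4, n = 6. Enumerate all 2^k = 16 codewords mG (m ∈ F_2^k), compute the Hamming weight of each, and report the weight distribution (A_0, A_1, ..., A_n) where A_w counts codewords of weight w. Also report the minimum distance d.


Weight distribution: A_0 = 1, A_1 = 1, A_2 = 3, A_3 = 6, A_4 = 3, A_5 = 1, A_6 = 1. Minimum distance d = 1.

Enumerate all 2^4 = 16 messages m ∈ F_2^4.
For each, compute codeword c = mG in F_2^6, then tally its weight.
  m = 0000 → c = 000000, weight = 0.
  m = 1000 → c = 000010, weight = 1.
  m = 0100 → c = 101010, weight = 3.
  m = 1100 → c = 101000, weight = 2.
  m = 0010 → c = 010111, weight = 4.
  m = 1010 → c = 010101, weight = 3.
  m = 0110 → c = 111101, weight = 5.
  m = 1110 → c = 111111, weight = 6.
  m = 0001 → c = 001110, weight = 3.
  m = 1001 → c = 001100, weight = 2.
  m = 0101 → c = 100100, weight = 2.
  m = 1101 → c = 100110, weight = 3.
  m = 0011 → c = 011001, weight = 3.
  m = 1011 → c = 011011, weight = 4.
  m = 0111 → c = 110011, weight = 4.
  m = 1111 → c = 110001, weight = 3.
Tally weights:
  weight 0: 1 codewords.
  weight 1: 1 codewords.
  weight 2: 3 codewords.
  weight 3: 6 codewords.
  weight 4: 3 codewords.
  weight 5: 1 codewords.
  weight 6: 1 codewords.
Minimum distance d = smallest w > 0 with A_w > 0 = 1.
Sanity: Σ A_w = 16 = 2^4 = 16 ✓.


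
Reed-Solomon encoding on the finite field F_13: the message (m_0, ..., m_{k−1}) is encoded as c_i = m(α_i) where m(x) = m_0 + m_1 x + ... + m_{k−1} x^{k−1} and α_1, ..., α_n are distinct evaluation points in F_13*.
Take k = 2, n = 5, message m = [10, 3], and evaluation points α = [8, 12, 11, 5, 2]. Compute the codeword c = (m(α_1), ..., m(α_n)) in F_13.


c = [8, 7, 4, 12, 3]

Message polynomial: m(x) = 10 + 3·x (mod 13).
For each evaluation point α_i, compute m(α_i) mod 13:
  α_1 = 8: Horner steps 3 → 8, so m(8) = 8.
  α_2 = 12: Horner steps 3 → 7, so m(12) = 7.
  α_3 = 11: Horner steps 3 → 4, so m(11) = 4.
  α_4 = 5: Horner steps 3 → 12, so m(5) = 12.
  α_5 = 2: Horner steps 3 → 3, so m(2) = 3.
Codeword c = [8, 7, 4, 12, 3] ∈ F_13^5.


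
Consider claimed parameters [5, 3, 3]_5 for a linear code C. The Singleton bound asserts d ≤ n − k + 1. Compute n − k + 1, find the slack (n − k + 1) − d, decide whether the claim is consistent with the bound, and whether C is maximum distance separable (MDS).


Singleton RHS = n − k + 1 = 3, slack = 0, bound satisfied, MDS.

Singleton bound: d ≤ n − k + 1.
Here n = 5, k = 3, so n − k + 1 = 3.
Given d = 3, check d ≤ 3: YES.
Slack = (n − k + 1) − d = 0.
The code is MDS (slack = 0).
Description: the claimed parameters are [5, 3, 3]_5; such a code would be MDS (meets Singleton bound).


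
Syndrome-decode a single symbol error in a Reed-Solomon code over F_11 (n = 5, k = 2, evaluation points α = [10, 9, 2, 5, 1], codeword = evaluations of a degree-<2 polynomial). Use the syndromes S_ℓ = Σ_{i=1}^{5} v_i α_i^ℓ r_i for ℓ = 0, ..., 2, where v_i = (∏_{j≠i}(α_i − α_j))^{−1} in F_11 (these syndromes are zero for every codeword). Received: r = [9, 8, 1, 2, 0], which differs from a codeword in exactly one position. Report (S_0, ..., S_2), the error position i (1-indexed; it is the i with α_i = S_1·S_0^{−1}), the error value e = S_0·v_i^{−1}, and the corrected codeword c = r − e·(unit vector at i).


S = (1, 5, 3), error at position 4, error magnitude e = 9, c = [9, 8, 1, 4, 0].

Step 1: column multipliers v_i = (∏_{j≠i}(α_i − α_j))^{−1} mod 11.
  i = 1 (α = 10): (10−9)(10−2)(10−5)(10−1) = 1·8·5·9 = 360 ≡ 8, so v_1 = 8^{−1} = 7 (mod 11).
  i = 2 (α = 9): (9−10)(9−2)(9−5)(9−1) = (−1)·7·4·8 = −224 ≡ 7, so v_2 = 7^{−1} = 8 (mod 11).
  i = 3 (α = 2): (2−10)(2−9)(2−5)(2−1) = (−8)·(−7)·(−3)·1 = −168 ≡ 8, so v_3 = 8^{−1} = 7 (mod 11).
  i = 4 (α = 5): (5−10)(5−9)(5−2)(5−1) = (−5)·(−4)·3·4 = 240 ≡ 9, so v_4 = 9^{−1} = 5 (mod 11).
  i = 5 (α = 1): (1−10)(1−9)(1−2)(1−5) = (−9)·(−8)·(−1)·(−4) = 288 ≡ 2, so v_5 = 2^{−1} = 6 (mod 11).
  v = [7, 8, 7, 5, 6].
Step 2: syndromes of r = [9, 8, 1, 2, 0] (all sums mod 11).
  S_0 = Σ v_i r_i = 7·9 + 8·8 + 7·1 + 5·2 + 6·0 = 144 ≡ 1.
  S_1 = Σ v_i α_i r_i = 7·10·9 + 8·9·8 + 7·2·1 + 5·5·2 + 6·1·0 = 1270 ≡ 5.
  α_i^2 mod 11 = [1, 4, 4, 3, 1].
  S_2 = Σ v_i α_i^2 r_i = 7·1·9 + 8·4·8 + 7·4·1 + 5·3·2 + 6·1·0 = 377 ≡ 3.
  S = (1, 5, 3) ≠ 0, so r is not a codeword (an error is present).
Step 3: locate the error. For a single error e at position i, S_ℓ = v_i·e·α_i^ℓ, so α_err = S_1/S_0.
  S_0^{−1} = 1^{−1} = 1 (mod 11), so α_err = 5·1 = 5 ≡ 5 = α_4. Error position i = 4.
  Consistency check: S_2/S_1 = 3·9 = 27 ≡ 5 = α_err ✓ (single-error assumption holds).
Step 4: error magnitude e = S_0/v_4 = S_0·∏_{j≠4}(α_4 − α_j) = 1·9 = 9 ≡ 9 (mod 11).
Step 5: correct position 4: c_4 = r_4 − e = 2 − 9 ≡ 4 (mod 11). Hence c = [9, 8, 1, 4, 0].
  Check: interpolating c through the α_i gives m(x) = 10 + 1·x (degree < 2) with m(α_i) = c_i for every i, so c is indeed a codeword.


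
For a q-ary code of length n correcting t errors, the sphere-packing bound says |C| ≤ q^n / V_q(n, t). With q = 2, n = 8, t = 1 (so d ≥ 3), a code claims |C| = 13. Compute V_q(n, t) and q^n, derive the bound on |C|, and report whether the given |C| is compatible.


V_q(n, t) = 9, q^n = 256, Hamming bound = 28, |C| = 13 ≤ bound (satisfied).

Step 1: Compute V_q(n, t) = Σ_{j=0}^1 C(n, j) (q−1)^j.
  j = 0: C(8,0)·(1)^0 = 1·1 = 1.
  j = 1: C(8,1)·(1)^1 = 8·1 = 8.
  V_q(n, t) = 1 + 8 = 9.
Step 2: q^n = 2^8 = 256.
Step 3: Hamming bound ⌊q^n / V_q(n,t)⌋ = ⌊256/9⌋ = 28.
Step 4: Compare |C| = 13 to 28: satisfied.
The claimed |C| lies below the Hamming bound.
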